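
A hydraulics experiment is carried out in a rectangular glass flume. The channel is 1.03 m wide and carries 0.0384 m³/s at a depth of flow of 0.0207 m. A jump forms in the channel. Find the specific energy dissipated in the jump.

ΔE = 0.0727 m

q = Q/b = 0.0384/1.03 = 0.0373 m²/s; V₁ = q/y₁ = 1.80 m/s. Fr₁ = V₁/√(g·y₁) = 4.00.
By Bélanger, y₂/y₁ = ½[√(1 + 8Fr₁²) − 1] = ½[√128.8 − 1] = 5.17.
y₂ = 5.17 × 0.0207 = 0.107 m.
V₂ = q/y₂ = 0.0373/0.107 = 0.348 m/s. E₁ = y₁ + V₁²/2g = 0.186 m; E₂ = y₂ + V₂²/2g = 0.113 m. ΔE = E₁ − E₂ = 0.0727 m.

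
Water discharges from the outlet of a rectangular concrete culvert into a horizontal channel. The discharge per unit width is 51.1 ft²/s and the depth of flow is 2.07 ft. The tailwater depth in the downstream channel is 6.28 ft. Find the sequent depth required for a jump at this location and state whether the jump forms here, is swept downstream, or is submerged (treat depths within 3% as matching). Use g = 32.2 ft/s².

y₂ = 7.88 ft; the jump is swept downstream

V₁ = q/y₁ = 51.1/2.07 = 24.7 ft/s. Fr₁ = V₁/√(g·y₁) = 24.7/√(32.2×2.07) = 3.02.
By Bélanger, y₂/y₁ = ½[√(1 + 8Fr₁²) − 1] = ½[√74.14 − 1] = 3.81.
y₂ = 3.81 × 2.07 = 7.88 ft.
Tailwater y_tw = 6.28 ft: y_tw < y₂, so the jump is swept downstream.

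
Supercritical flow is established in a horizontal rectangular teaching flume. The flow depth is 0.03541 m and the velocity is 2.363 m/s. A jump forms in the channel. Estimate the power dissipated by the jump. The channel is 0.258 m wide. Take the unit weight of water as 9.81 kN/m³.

Fr₁ = V₁/√(g·y₁) = 2.363/√(9.81×0.03541) = 4.009.
By Bélanger, y₂/y₁ = ½[√(1 + 8Fr₁²) − 1] = ½[√129.59 − 1] = 5.192.
y₂ = 5.192 × 0.03541 = 0.1838 m.
q = V₁·y₁ = 2.363 × 0.03541 = 0.08367 m²/s. V₂ = q/y₂ = 0.08367/0.1838 = 0.4551 m/s. E₁ = y₁ + V₁²/2g = 0.3200 m; E₂ = y₂ + V₂²/2g = 0.1944 m. ΔE = E₁ − E₂ = 0.1256 m.
Q = q·b = 0.08367 × 0.258 = 0.02159 m³/s. P = γ·Q·ΔE = 9.81 × 0.02159 × 0.1256 = 0.02660 kW.

P = 0.02660 kW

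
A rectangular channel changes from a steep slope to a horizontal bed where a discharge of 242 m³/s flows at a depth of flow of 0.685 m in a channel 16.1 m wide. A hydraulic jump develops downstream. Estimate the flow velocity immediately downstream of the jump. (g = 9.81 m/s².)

V₂ = 1.91 m/s

q = Q/b = 242/16.1 = 15.0 m²/s; V₁ = q/y₁ = 21.9 m/s. Fr₁ = V₁/√(g·y₁) = 8.46.
Bélanger equation: y₂/y₁ = ½[√(1 + 8Fr₁²) − 1] = ½[√574.2 − 1] = 11.5.
y₂ = 11.5 × 0.685 = 7.86 m.
V₂ = q/y₂ = 15.0/7.86 = 1.91 m/s.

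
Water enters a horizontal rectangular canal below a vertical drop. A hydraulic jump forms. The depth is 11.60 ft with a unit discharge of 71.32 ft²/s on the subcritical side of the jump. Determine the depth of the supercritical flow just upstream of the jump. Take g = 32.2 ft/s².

V₂ = q/y₂ = 71.32/11.60 = 6.148 ft/s; Fr₂ = V₂/√(g·y₂) = 0.3181.
From the momentum equation (using Fr₂), y₁/y₂ = ½[√(1 + 8Fr₂²) − 1] = ½[√1.8096 − 1] = 0.1726.
y₁ = 0.1726 × 11.60 = 2.002 ft.

y₁ = 2.002 ft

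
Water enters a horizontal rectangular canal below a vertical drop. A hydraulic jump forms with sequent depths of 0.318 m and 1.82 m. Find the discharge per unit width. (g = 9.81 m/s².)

For a rectangular channel the momentum equation gives q² = ½·g·y₁·y₂·(y₁ + y₂) = ½×9.81×0.318×1.82×2.14 = 6.07.
q = √6.07 = 2.46 m²/s.

q = 2.46 m²/s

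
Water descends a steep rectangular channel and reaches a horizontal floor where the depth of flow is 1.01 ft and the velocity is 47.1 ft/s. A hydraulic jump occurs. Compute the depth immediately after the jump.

Fr₁ = V₁/√(g·y₁) = 47.1/√(32.2×1.01) = 8.26.
From the momentum equation for a rectangular channel, y₂/y₁ = ½[√(1 + 8Fr₁²) − 1] = ½[√546.7 − 1] = 11.2.
y₂ = 11.2 × 1.01 = 11.3 ft.

y₂ = 11.3 ft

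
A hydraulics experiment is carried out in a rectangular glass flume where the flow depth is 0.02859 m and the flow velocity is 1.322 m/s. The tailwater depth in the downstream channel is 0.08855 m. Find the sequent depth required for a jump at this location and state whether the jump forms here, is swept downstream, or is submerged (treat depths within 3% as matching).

y₂ = 0.08764 m; the jump forms here

Fr₁ = V₁/√(g·y₁) = 1.322/√(9.81×0.02859) = 2.496.
By Bélanger, y₂/y₁ = ½[√(1 + 8Fr₁²) − 1] = ½[√50.851 − 1] = 3.065.
y₂ = 3.065 × 0.02859 = 0.08764 m.
Tailwater y_tw = 0.08855 m: y_tw ≈ y₂, so the jump forms here.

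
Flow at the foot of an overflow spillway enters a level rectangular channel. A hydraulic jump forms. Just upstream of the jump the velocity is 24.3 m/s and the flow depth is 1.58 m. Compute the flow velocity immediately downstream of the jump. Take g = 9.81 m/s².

V₂ = 2.95 m/s

Fr₁ = V₁/√(g·y₁) = 24.3/√(9.81×1.58) = 6.17.
Bélanger equation: y₂/y₁ = ½[√(1 + 8Fr₁²) − 1] = ½[√305.8 − 1] = 8.24.
y₂ = 8.24 × 1.58 = 13.0 m.
q = V₁·y₁ = 24.3 × 1.58 = 38.4 m²/s.
V₂ = q/y₂ = 38.4/13.0 = 2.95 m/s.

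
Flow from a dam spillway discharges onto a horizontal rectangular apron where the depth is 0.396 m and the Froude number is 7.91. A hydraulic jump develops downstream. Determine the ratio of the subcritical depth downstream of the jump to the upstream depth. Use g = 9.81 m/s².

y₂/y₁ = 10.7

Fr₁ = 7.91 (given).
By Bélanger, y₂/y₁ = ½[√(1 + 8Fr₁²) − 1] = ½[√501.5 − 1] = 10.7.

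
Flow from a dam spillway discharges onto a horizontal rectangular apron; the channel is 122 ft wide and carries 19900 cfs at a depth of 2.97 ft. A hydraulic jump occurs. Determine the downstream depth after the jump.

y₂ = 22.2 ft

q = Q/b = 19900/122 = 163 ft²/s; V₁ = q/y₁ = 54.9 ft/s. Fr₁ = V₁/√(g·y₁) = 5.62.
From the momentum equation for a rectangular channel, y₂/y₁ = ½[√(1 + 8Fr₁²) − 1] = ½[√253.3 − 1] = 7.46.
y₂ = 7.46 × 2.97 = 22.2 ft.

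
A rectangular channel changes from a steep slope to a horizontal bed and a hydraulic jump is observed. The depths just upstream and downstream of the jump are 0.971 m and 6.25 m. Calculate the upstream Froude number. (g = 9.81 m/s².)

For a rectangular channel the momentum equation gives q² = ½·g·y₁·y₂·(y₁ + y₂) = ½×9.81×0.971×6.25×7.22 = 215.
q = √215 = 14.7 m²/s.
V₁ = q/y₁ = 15.1 m/s; Fr₁ = V₁/√(g·y₁) = 4.89.

Fr₁ = 4.89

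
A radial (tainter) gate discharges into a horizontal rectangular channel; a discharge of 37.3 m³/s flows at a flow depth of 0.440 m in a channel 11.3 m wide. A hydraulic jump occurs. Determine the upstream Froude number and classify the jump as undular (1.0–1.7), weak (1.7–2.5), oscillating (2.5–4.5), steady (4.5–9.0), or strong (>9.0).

q = Q/b = 37.3/11.3 = 3.30 m²/s; V₁ = q/y₁ = 7.50 m/s. Fr₁ = V₁/√(g·y₁) = 3.61.
Fr₁ = 3.61 lies in the oscillating range.

Fr₁ = 3.61; oscillating jump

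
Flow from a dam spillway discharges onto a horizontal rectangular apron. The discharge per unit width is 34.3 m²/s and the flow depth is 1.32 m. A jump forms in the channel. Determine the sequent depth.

V₁ = q/y₁ = 34.3/1.32 = 26.0 m/s. Fr₁ = V₁/√(g·y₁) = 26.0/√(9.81×1.32) = 7.22.
By Bélanger, y₂/y₁ = ½[√(1 + 8Fr₁²) − 1] = ½[√418.1 − 1] = 9.72.
y₂ = 9.72 × 1.32 = 12.8 m.

y₂ = 12.8 m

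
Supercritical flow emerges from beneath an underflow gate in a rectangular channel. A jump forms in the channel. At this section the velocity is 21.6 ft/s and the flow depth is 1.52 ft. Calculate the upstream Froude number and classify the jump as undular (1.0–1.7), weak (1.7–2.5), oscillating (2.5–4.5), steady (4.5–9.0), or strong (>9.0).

Fr₁ = V₁/√(g·y₁) = 21.6/√(32.2×1.52) = 3.09.
Fr₁ = 3.09 lies in the oscillating range.

Fr₁ = 3.09; oscillating jump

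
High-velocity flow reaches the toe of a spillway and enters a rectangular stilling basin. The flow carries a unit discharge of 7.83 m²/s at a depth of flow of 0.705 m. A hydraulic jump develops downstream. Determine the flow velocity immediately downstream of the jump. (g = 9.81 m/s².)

V₁ = q/y₁ = 7.83/0.705 = 11.1 m/s. Fr₁ = V₁/√(g·y₁) = 11.1/√(9.81×0.705) = 4.22.
Conjugate-depth relation: y₂/y₁ = ½[√(1 + 8Fr₁²) − 1] = ½[√143.7 − 1] = 5.49.
y₂ = 5.49 × 0.705 = 3.87 m.
V₂ = q/y₂ = 7.83/3.87 = 2.02 m/s.

V₂ = 2.02 m/s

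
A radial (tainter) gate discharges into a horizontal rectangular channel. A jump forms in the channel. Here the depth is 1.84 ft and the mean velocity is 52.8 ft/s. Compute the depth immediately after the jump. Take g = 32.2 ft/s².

Fr₁ = V₁/√(g·y₁) = 52.8/√(32.2×1.84) = 6.86.
By Bélanger, y₂/y₁ = ½[√(1 + 8Fr₁²) − 1] = ½[√377.4 − 1] = 9.21.
y₂ = 9.21 × 1.84 = 17.0 ft.

y₂ = 17.0 ft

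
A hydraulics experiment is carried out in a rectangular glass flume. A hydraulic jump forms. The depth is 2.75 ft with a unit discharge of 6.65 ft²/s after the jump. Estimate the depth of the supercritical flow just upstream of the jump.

y₁ = 0.325 ft

V₂ = q/y₂ = 6.65/2.75 = 2.42 ft/s; Fr₂ = V₂/√(g·y₂) = 0.257.
From the momentum equation (using Fr₂), y₁/y₂ = ½[√(1 + 8Fr₂²) − 1] = ½[√1.528 − 1] = 0.118.
y₁ = 0.118 × 2.75 = 0.325 ft.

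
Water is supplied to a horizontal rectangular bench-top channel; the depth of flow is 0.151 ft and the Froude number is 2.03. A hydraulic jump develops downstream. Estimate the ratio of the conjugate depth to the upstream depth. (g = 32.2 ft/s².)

Fr₁ = 2.03 (given).
From the momentum equation for a rectangular channel, y₂/y₁ = ½[√(1 + 8Fr₁²) − 1] = ½[√33.97 − 1] = 2.41.

y₂/y₁ = 2.41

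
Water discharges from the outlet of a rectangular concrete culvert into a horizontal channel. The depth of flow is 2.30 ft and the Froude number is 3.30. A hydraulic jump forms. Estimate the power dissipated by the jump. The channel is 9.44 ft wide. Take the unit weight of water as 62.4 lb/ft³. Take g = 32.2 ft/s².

Fr₁ = 3.30 (given).
From the momentum equation for a rectangular channel, y₂/y₁ = ½[√(1 + 8Fr₁²) − 1] = ½[√88.12 − 1] = 4.19.
y₂ = 4.19 × 2.30 = 9.65 ft.
V₁ = Fr₁·√(g·y₁) = 3.30×√(32.2×2.30) = 28.4 ft/s; q = V₁·y₁ = 65.3 ft²/s. V₂ = q/y₂ = 65.3/9.65 = 6.77 ft/s. E₁ = y₁ + V₁²/2g = 14.8 ft; E₂ = y₂ + V₂²/2g = 10.4 ft. ΔE = E₁ − E₂ = 4.47 ft.
Q = q·b = 65.3 × 9.44 = 617 cfs. P = γ·Q·ΔE/550 = 62.4 × 617 × 4.47 / 550 = 312 hp.

P = 312 hp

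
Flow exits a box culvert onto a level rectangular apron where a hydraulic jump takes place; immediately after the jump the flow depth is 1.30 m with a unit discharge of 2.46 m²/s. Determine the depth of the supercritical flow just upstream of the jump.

y₁ = 0.521 m

V₂ = q/y₂ = 2.46/1.30 = 1.89 m/s; Fr₂ = V₂/√(g·y₂) = 0.530.
From the momentum equation (using Fr₂), y₁/y₂ = ½[√(1 + 8Fr₂²) − 1] = ½[√3.246 − 1] = 0.401.
y₁ = 0.401 × 1.30 = 0.521 m.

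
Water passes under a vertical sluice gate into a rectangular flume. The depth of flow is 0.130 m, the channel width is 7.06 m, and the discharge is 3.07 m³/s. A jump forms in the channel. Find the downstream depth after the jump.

q = Q/b = 3.07/7.06 = 0.435 m²/s; V₁ = q/y₁ = 3.34 m/s. Fr₁ = V₁/√(g·y₁) = 2.96.
Conjugate-depth relation: y₂/y₁ = ½[√(1 + 8Fr₁²) − 1] = ½[√71.19 − 1] = 3.72.
y₂ = 3.72 × 0.130 = 0.483 m.

y₂ = 0.483 m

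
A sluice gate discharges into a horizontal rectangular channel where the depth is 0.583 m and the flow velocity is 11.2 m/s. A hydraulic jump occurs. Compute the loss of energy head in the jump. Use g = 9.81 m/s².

Fr₁ = V₁/√(g·y₁) = 11.2/√(9.81×0.583) = 4.68.
Bélanger equation: y₂/y₁ = ½[√(1 + 8Fr₁²) − 1] = ½[√176.5 − 1] = 6.14.
y₂ = 6.14 × 0.583 = 3.58 m.
q = V₁·y₁ = 11.2 × 0.583 = 6.53 m²/s. V₂ = q/y₂ = 6.53/3.58 = 1.82 m/s. E₁ = y₁ + V₁²/2g = 6.98 m; E₂ = y₂ + V₂²/2g = 3.75 m. ΔE = E₁ − E₂ = 3.23 m.

ΔE = 3.23 m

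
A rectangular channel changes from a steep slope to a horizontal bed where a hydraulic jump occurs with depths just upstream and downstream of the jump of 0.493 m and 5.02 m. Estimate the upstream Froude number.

Fr₁ = 7.55

For a rectangular channel the momentum equation gives q² = ½·g·y₁·y₂·(y₁ + y₂) = ½×9.81×0.493×5.02×5.51 = 66.9.
q = √66.9 = 8.18 m²/s.
V₁ = q/y₁ = 16.6 m/s; Fr₁ = V₁/√(g·y₁) = 7.55.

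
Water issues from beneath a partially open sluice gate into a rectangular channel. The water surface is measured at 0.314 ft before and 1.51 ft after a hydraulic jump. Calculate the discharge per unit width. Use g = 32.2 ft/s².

For a rectangular channel the momentum equation gives q² = ½·g·y₁·y₂·(y₁ + y₂) = ½×32.2×0.314×1.51×1.82 = 13.9.
q = √13.9 = 3.73 ft²/s.

q = 3.73 ft²/s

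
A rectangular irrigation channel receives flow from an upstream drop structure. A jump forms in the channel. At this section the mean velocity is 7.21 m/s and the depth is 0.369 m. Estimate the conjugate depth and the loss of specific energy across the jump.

y₂ = 1.80 m; ΔE = 1.11 m

Fr₁ = V₁/√(g·y₁) = 7.21/√(9.81×0.369) = 3.79.
Bélanger equation: y₂/y₁ = ½[√(1 + 8Fr₁²) − 1] = ½[√115.9 − 1] = 4.88.
y₂ = 4.88 × 0.369 = 1.80 m.
q = V₁·y₁ = 7.21 × 0.369 = 2.66 m²/s. V₂ = q/y₂ = 2.66/1.80 = 1.48 m/s. E₁ = y₁ + V₁²/2g = 3.02 m; E₂ = y₂ + V₂²/2g = 1.91 m. ΔE = E₁ − E₂ = 1.11 m.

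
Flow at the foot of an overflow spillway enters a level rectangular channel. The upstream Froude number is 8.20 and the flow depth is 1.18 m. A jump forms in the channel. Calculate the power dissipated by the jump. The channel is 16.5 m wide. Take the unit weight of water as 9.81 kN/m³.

P = 146132 kW

Fr₁ = 8.20 (given).
By Bélanger, y₂/y₁ = ½[√(1 + 8Fr₁²) − 1] = ½[√538.9 − 1] = 11.1.
y₂ = 11.1 × 1.18 = 13.1 m.
V₁ = Fr₁·√(g·y₁) = 8.20×√(9.81×1.18) = 27.9 m/s; q = V₁·y₁ = 32.9 m²/s. V₂ = q/y₂ = 32.9/13.1 = 2.51 m/s. E₁ = y₁ + V₁²/2g = 40.9 m; E₂ = y₂ + V₂²/2g = 13.4 m. ΔE = E₁ − E₂ = 27.4 m.
Q = q·b = 32.9 × 16.5 = 543 m³/s. P = γ·Q·ΔE = 9.81 × 543 × 27.4 = 146132 kW.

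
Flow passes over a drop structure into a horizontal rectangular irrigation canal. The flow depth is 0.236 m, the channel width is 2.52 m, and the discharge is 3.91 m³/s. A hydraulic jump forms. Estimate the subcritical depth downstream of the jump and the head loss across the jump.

y₂ = 1.33 m; ΔE = 1.04 m

q = Q/b = 3.91/2.52 = 1.55 m²/s; V₁ = q/y₁ = 6.57 m/s. Fr₁ = V₁/√(g·y₁) = 4.32.
Sequent-depth ratio: y₂/y₁ = ½[√(1 + 8Fr₁²) − 1] = ½[√150.4 − 1] = 5.63.
y₂ = 5.63 × 0.236 = 1.33 m.
Head loss: ΔE = (y₂ − y₁)³/(4y₁y₂) = (1.33 − 0.236)³/(4×0.236×1.33) = 1.31/1.25 = 1.04 m.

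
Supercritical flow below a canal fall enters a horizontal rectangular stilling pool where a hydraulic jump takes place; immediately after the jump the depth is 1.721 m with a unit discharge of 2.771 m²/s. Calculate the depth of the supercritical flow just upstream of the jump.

V₂ = q/y₂ = 2.771/1.721 = 1.610 m/s; Fr₂ = V₂/√(g·y₂) = 0.3919.
The Bélanger relation is symmetric: y₁/y₂ = ½[√(1 + 8Fr₂²) − 1] = ½[√2.2284 − 1] = 0.2464.
y₁ = 0.2464 × 1.721 = 0.4240 m.

y₁ = 0.4240 m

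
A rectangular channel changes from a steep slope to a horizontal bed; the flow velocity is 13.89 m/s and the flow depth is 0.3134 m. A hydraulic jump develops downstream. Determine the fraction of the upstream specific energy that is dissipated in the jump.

Fr₁ = V₁/√(g·y₁) = 13.89/√(9.81×0.3134) = 7.922.
By Bélanger, y₂/y₁ = ½[√(1 + 8Fr₁²) − 1] = ½[√503.03 − 1] = 10.71.
y₂ = 10.71 × 0.3134 = 3.358 m.
E₁ = y₁ + V₁²/2g = 10.15 m. ΔE = (y₂ − y₁)³/(4y₁y₂) = 6.703 m. ΔE/E₁ = 6.703/10.15 = 0.661.

ΔE/E₁ = 0.661 (66.1%)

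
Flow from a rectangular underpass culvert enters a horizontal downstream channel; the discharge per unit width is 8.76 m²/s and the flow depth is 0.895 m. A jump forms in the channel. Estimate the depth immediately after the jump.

y₂ = 3.76 m

V₁ = q/y₁ = 8.76/0.895 = 9.79 m/s. Fr₁ = V₁/√(g·y₁) = 9.79/√(9.81×0.895) = 3.30.
From the momentum equation for a rectangular channel, y₂/y₁ = ½[√(1 + 8Fr₁²) − 1] = ½[√88.29 − 1] = 4.20.
y₂ = 4.20 × 0.895 = 3.76 m.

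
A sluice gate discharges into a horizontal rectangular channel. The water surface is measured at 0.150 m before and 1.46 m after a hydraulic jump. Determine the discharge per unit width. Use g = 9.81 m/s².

q = 1.32 m²/s

For a rectangular channel the momentum equation gives q² = ½·g·y₁·y₂·(y₁ + y₂) = ½×9.81×0.150×1.46×1.61 = 1.73.
q = √1.73 = 1.32 m²/s.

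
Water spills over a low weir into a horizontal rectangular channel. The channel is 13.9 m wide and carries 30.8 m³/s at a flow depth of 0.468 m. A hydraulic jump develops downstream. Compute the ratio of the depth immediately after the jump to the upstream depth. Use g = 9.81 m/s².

q = Q/b = 30.8/13.9 = 2.22 m²/s; V₁ = q/y₁ = 4.73 m/s. Fr₁ = V₁/√(g·y₁) = 2.21.
Sequent-depth ratio: y₂/y₁ = ½[√(1 + 8Fr₁²) − 1] = ½[√40.06 − 1] = 2.66.

y₂/y₁ = 2.66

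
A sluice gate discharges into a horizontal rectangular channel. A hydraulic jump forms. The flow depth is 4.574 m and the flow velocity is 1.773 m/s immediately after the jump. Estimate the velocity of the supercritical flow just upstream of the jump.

Fr₂ = V₂/√(g·y₂) = 1.773/√(9.81×4.574) = 0.2647.
Applying the sequent-depth relation in reverse, y₁/y₂ = ½[√(1 + 8Fr₂²) − 1] = ½[√1.5605 − 1] = 0.1246.
y₁ = 0.1246 × 4.574 = 0.5699 m.
V₁ = q/y₁ = 8.110/0.5699 = 14.23 m/s.

V₁ = 14.23 m/s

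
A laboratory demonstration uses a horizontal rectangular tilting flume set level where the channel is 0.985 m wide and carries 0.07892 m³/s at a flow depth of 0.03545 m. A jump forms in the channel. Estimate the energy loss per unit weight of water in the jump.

ΔE = 0.1099 m

q = Q/b = 0.07892/0.985 = 0.08012 m²/s; V₁ = q/y₁ = 2.260 m/s. Fr₁ = V₁/√(g·y₁) = 3.833.
From the momentum equation for a rectangular channel, y₂/y₁ = ½[√(1 + 8Fr₁²) − 1] = ½[√118.51 − 1] = 4.943.
y₂ = 4.943 × 0.03545 = 0.1752 m.
V₂ = q/y₂ = 0.08012/0.1752 = 0.4572 m/s. E₁ = y₁ + V₁²/2g = 0.2958 m; E₂ = y₂ + V₂²/2g = 0.1859 m. ΔE = E₁ − E₂ = 0.1099 m.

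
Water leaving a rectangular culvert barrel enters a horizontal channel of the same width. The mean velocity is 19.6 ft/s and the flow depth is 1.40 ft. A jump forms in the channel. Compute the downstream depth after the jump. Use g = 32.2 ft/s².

Fr₁ = V₁/√(g·y₁) = 19.6/√(32.2×1.40) = 2.92.
From the momentum equation for a rectangular channel, y₂/y₁ = ½[√(1 + 8Fr₁²) − 1] = ½[√69.17 − 1] = 3.66.
y₂ = 3.66 × 1.40 = 5.12 ft.

y₂ = 5.12 ft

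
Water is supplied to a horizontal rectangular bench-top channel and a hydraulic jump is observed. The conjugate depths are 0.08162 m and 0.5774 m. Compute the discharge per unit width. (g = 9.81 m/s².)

For a rectangular channel the momentum equation gives q² = ½·g·y₁·y₂·(y₁ + y₂) = ½×9.81×0.08162×0.5774×0.6590 = 0.1523.
q = √0.1523 = 0.3903 m²/s.

q = 0.3903 m²/s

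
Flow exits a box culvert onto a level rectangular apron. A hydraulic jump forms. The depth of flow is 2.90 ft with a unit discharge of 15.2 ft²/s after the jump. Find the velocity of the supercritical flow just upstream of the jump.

V₁ = 12.6 ft/s

V₂ = q/y₂ = 15.2/2.90 = 5.24 ft/s; Fr₂ = V₂/√(g·y₂) = 0.542.
From the momentum equation (using Fr₂), y₁/y₂ = ½[√(1 + 8Fr₂²) − 1] = ½[√3.354 − 1] = 0.416.
y₁ = 0.416 × 2.90 = 1.21 ft.
V₁ = q/y₁ = 15.2/1.21 = 12.6 ft/s.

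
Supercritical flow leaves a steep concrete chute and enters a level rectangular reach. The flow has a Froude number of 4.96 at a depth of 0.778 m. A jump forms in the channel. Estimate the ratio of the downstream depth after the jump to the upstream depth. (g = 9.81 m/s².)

y₂/y₁ = 6.53

Fr₁ = 4.96 (given).
By Bélanger, y₂/y₁ = ½[√(1 + 8Fr₁²) − 1] = ½[√197.8 − 1] = 6.53.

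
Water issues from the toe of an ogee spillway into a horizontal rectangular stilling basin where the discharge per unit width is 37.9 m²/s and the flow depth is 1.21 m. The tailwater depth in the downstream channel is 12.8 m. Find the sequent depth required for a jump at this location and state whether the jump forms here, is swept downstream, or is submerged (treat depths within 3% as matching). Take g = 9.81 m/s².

V₁ = q/y₁ = 37.9/1.21 = 31.3 m/s. Fr₁ = V₁/√(g·y₁) = 31.3/√(9.81×1.21) = 9.09.
By Bélanger, y₂/y₁ = ½[√(1 + 8Fr₁²) − 1] = ½[√662.2 − 1] = 12.4.
y₂ = 12.4 × 1.21 = 15.0 m.
Tailwater y_tw = 12.8 m: y_tw < y₂, so the jump is swept downstream.

y₂ = 15.0 m; the jump is swept downstream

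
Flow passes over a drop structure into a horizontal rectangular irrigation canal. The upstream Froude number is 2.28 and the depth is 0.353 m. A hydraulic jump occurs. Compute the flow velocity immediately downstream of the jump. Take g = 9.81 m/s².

Fr₁ = 2.28 (given).
Sequent-depth ratio: y₂/y₁ = ½[√(1 + 8Fr₁²) − 1] = ½[√42.59 − 1] = 2.76.
y₂ = 2.76 × 0.353 = 0.975 m.
V₁ = Fr₁·√(g·y₁) = 2.28×√(9.81×0.353) = 4.24 m/s; q = V₁·y₁ = 1.50 m²/s.
V₂ = q/y₂ = 1.50/0.975 = 1.54 m/s.

V₂ = 1.54 m/s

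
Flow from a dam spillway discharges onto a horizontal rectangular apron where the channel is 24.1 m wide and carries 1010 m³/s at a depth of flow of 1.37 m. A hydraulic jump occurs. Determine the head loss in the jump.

q = Q/b = 1010/24.1 = 41.9 m²/s; V₁ = q/y₁ = 30.6 m/s. Fr₁ = V₁/√(g·y₁) = 8.34.
Sequent-depth ratio: y₂/y₁ = ½[√(1 + 8Fr₁²) − 1] = ½[√558.0 − 1] = 11.3.
y₂ = 11.3 × 1.37 = 15.5 m.
Head loss: ΔE = (y₂ − y₁)³/(4y₁y₂) = (15.5 − 1.37)³/(4×1.37×15.5) = 2819/84.9 = 33.2 m.

ΔE = 33.2 m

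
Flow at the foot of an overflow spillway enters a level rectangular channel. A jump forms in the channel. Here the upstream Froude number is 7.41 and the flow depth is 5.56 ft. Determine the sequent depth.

Fr₁ = 7.41 (given).
From the momentum equation for a rectangular channel, y₂/y₁ = ½[√(1 + 8Fr₁²) − 1] = ½[√440.3 − 1] = 9.99.
y₂ = 9.99 × 5.56 = 55.6 ft.

y₂ = 55.6 ft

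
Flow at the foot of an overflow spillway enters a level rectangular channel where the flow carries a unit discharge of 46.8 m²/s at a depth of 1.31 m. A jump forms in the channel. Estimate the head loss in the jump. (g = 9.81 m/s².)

ΔE = 48.2 m

V₁ = q/y₁ = 46.8/1.31 = 35.7 m/s. Fr₁ = V₁/√(g·y₁) = 35.7/√(9.81×1.31) = 9.97.
Sequent-depth ratio: y₂/y₁ = ½[√(1 + 8Fr₁²) − 1] = ½[√795.5 − 1] = 13.6.
y₂ = 13.6 × 1.31 = 17.8 m.
V₂ = q/y₂ = 46.8/17.8 = 2.63 m/s. E₁ = y₁ + V₁²/2g = 66.4 m; E₂ = y₂ + V₂²/2g = 18.2 m. ΔE = E₁ − E₂ = 48.2 m.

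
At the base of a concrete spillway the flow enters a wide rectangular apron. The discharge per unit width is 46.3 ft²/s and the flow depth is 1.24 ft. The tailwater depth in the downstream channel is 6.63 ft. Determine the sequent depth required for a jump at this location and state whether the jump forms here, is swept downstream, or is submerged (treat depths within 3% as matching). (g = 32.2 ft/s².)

V₁ = q/y₁ = 46.3/1.24 = 37.3 ft/s. Fr₁ = V₁/√(g·y₁) = 37.3/√(32.2×1.24) = 5.91.
Bélanger equation: y₂/y₁ = ½[√(1 + 8Fr₁²) − 1] = ½[√280.3 − 1] = 7.87.
y₂ = 7.87 × 1.24 = 9.76 ft.
Tailwater y_tw = 6.63 ft: y_tw < y₂, so the jump is swept downstream.

y₂ = 9.76 ft; the jump is swept downstream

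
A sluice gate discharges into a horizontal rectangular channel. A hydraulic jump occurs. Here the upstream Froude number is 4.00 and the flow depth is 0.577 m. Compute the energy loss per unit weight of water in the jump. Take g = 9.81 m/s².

ΔE = 2.03 m

Fr₁ = 4.00 (given).
By Bélanger, y₂/y₁ = ½[√(1 + 8Fr₁²) − 1] = ½[√129.0 − 1] = 5.18.
y₂ = 5.18 × 0.577 = 2.99 m.
Head loss: ΔE = (y₂ − y₁)³/(4y₁y₂) = (2.99 − 0.577)³/(4×0.577×2.99) = 14.0/6.90 = 2.03 m.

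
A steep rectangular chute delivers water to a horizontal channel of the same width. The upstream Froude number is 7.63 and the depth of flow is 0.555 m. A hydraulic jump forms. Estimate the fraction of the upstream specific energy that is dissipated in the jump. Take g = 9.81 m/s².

ΔE/E₁ = 0.649 (64.9%)

Fr₁ = 7.63 (given).
By Bélanger, y₂/y₁ = ½[√(1 + 8Fr₁²) − 1] = ½[√466.7 − 1] = 10.3.
y₂ = 10.3 × 0.555 = 5.72 m.
E₁ = y₁(1 + Fr₁²/2) = 0.555×(1 + 7.63²/2) = 16.7 m. ΔE = (y₂ − y₁)³/(4y₁y₂) = 10.8 m. ΔE/E₁ = 10.8/16.7 = 0.649.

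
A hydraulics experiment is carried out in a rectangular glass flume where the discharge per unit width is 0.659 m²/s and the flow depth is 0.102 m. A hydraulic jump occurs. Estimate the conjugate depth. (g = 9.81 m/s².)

V₁ = q/y₁ = 0.659/0.102 = 6.46 m/s. Fr₁ = V₁/√(g·y₁) = 6.46/√(9.81×0.102) = 6.46.
Sequent-depth ratio: y₂/y₁ = ½[√(1 + 8Fr₁²) − 1] = ½[√334.7 − 1] = 8.65.
y₂ = 8.65 × 0.102 = 0.882 m.

y₂ = 0.882 m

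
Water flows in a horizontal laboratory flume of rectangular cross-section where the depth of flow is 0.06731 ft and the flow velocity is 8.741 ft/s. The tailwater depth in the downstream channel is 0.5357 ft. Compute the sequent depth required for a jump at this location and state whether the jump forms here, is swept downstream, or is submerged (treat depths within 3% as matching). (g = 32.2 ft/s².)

Fr₁ = V₁/√(g·y₁) = 8.741/√(32.2×0.06731) = 5.937.
From the momentum equation for a rectangular channel, y₂/y₁ = ½[√(1 + 8Fr₁²) − 1] = ½[√283.02 − 1] = 7.912.
y₂ = 7.912 × 0.06731 = 0.5325 ft.
Tailwater y_tw = 0.5357 ft: y_tw ≈ y₂, so the jump forms here.

y₂ = 0.5325 ft; the jump forms here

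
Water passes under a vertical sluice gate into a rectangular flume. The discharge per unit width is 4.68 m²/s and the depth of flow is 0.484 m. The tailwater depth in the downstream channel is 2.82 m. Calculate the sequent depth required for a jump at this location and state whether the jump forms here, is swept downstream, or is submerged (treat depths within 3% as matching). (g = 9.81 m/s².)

V₁ = q/y₁ = 4.68/0.484 = 9.67 m/s. Fr₁ = V₁/√(g·y₁) = 9.67/√(9.81×0.484) = 4.44.
Sequent-depth ratio: y₂/y₁ = ½[√(1 + 8Fr₁²) − 1] = ½[√158.5 − 1] = 5.80.
y₂ = 5.80 × 0.484 = 2.81 m.
Tailwater y_tw = 2.82 m: y_tw ≈ y₂, so the jump forms here.

y₂ = 2.81 m; the jump forms here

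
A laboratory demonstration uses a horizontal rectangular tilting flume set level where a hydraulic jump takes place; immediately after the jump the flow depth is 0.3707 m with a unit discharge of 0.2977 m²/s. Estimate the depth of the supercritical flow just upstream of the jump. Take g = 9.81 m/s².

V₂ = q/y₂ = 0.2977/0.3707 = 0.8031 m/s; Fr₂ = V₂/√(g·y₂) = 0.4211.
From the momentum equation (using Fr₂), y₁/y₂ = ½[√(1 + 8Fr₂²) − 1] = ½[√2.4188 − 1] = 0.2776.
y₁ = 0.2776 × 0.3707 = 0.1029 m.

y₁ = 0.1029 m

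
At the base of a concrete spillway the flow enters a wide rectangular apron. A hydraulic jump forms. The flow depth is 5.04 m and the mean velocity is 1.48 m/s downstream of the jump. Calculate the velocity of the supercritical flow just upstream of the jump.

V₁ = 18.1 m/s

Fr₂ = V₂/√(g·y₂) = 1.48/√(9.81×5.04) = 0.210.
The Bélanger relation is symmetric: y₁/y₂ = ½[√(1 + 8Fr₂²) − 1] = ½[√1.354 − 1] = 0.0819.
y₁ = 0.0819 × 5.04 = 0.413 m.
V₁ = q/y₁ = 7.46/0.413 = 18.1 m/s.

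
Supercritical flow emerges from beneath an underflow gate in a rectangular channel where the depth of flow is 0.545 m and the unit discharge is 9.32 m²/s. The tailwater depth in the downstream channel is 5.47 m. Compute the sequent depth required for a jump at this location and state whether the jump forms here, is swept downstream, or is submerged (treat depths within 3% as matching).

V₁ = q/y₁ = 9.32/0.545 = 17.1 m/s. Fr₁ = V₁/√(g·y₁) = 17.1/√(9.81×0.545) = 7.40.
From the momentum equation for a rectangular channel, y₂/y₁ = ½[√(1 + 8Fr₁²) − 1] = ½[√438.6 − 1] = 9.97.
y₂ = 9.97 × 0.545 = 5.43 m.
Tailwater y_tw = 5.47 m: y_tw ≈ y₂, so the jump forms here.

y₂ = 5.43 m; the jump forms here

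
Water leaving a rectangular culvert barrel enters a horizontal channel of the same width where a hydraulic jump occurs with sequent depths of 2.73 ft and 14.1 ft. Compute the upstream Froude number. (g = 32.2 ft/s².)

For a rectangular channel the momentum equation gives q² = ½·g·y₁·y₂·(y₁ + y₂) = ½×32.2×2.73×14.1×16.8 = 10430.
q = √10430 = 102 ft²/s.
V₁ = q/y₁ = 37.4 ft/s; Fr₁ = V₁/√(g·y₁) = 3.99.

Fr₁ = 3.99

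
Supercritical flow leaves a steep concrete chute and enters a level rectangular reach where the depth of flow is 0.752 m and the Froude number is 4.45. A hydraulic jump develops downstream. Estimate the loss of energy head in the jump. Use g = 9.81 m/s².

ΔE = 3.61 m

Fr₁ = 4.45 (given).
Sequent-depth ratio: y₂/y₁ = ½[√(1 + 8Fr₁²) − 1] = ½[√159.4 − 1] = 5.81.
y₂ = 5.81 × 0.752 = 4.37 m.
V₁ = Fr₁·√(g·y₁) = 4.45×√(9.81×0.752) = 12.1 m/s; q = V₁·y₁ = 9.09 m²/s. V₂ = q/y₂ = 9.09/4.37 = 2.08 m/s. E₁ = y₁ + V₁²/2g = 8.20 m; E₂ = y₂ + V₂²/2g = 4.59 m. ΔE = E₁ − E₂ = 3.61 m.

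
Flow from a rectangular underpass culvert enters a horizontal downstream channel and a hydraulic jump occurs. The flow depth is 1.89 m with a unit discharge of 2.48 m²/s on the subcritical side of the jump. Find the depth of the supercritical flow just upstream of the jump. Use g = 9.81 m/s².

V₂ = q/y₂ = 2.48/1.89 = 1.31 m/s; Fr₂ = V₂/√(g·y₂) = 0.305.
Applying the sequent-depth relation in reverse, y₁/y₂ = ½[√(1 + 8Fr₂²) − 1] = ½[√1.743 − 1] = 0.160.
y₁ = 0.160 × 1.89 = 0.303 m.

y₁ = 0.303 m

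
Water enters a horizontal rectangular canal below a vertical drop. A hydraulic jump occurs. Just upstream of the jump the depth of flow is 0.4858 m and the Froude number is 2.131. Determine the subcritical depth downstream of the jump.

y₂ = 1.241 m

Fr₁ = 2.131 (given).
Conjugate-depth relation: y₂/y₁ = ½[√(1 + 8Fr₁²) − 1] = ½[√37.329 − 1] = 2.555.
y₂ = 2.555 × 0.4858 = 1.241 m.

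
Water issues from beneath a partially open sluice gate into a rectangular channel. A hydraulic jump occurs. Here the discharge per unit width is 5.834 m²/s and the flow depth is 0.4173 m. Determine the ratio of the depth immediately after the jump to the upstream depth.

y₂/y₁ = 9.285

V₁ = q/y₁ = 5.834/0.4173 = 13.98 m/s. Fr₁ = V₁/√(g·y₁) = 13.98/√(9.81×0.4173) = 6.910.
Conjugate-depth relation: y₂/y₁ = ½[√(1 + 8Fr₁²) − 1] = ½[√382.95 − 1] = 9.285.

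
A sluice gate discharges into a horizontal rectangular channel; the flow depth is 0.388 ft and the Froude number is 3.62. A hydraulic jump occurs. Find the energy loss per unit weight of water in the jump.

Fr₁ = 3.62 (given).
From the momentum equation for a rectangular channel, y₂/y₁ = ½[√(1 + 8Fr₁²) − 1] = ½[√105.8 − 1] = 4.64.
y₂ = 4.64 × 0.388 = 1.80 ft.
V₁ = Fr₁·√(g·y₁) = 3.62×√(32.2×0.388) = 12.8 ft/s; q = V₁·y₁ = 4.96 ft²/s. V₂ = q/y₂ = 4.96/1.80 = 2.76 ft/s. E₁ = y₁ + V₁²/2g = 2.93 ft; E₂ = y₂ + V₂²/2g = 1.92 ft. ΔE = E₁ − E₂ = 1.01 ft.

ΔE = 1.01 ft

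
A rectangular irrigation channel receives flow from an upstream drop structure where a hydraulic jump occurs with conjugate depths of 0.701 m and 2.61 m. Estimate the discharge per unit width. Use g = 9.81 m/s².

q = 5.45 m²/s

For a rectangular channel the momentum equation gives q² = ½·g·y₁·y₂·(y₁ + y₂) = ½×9.81×0.701×2.61×3.31 = 29.7.
q = √29.7 = 5.45 m²/s.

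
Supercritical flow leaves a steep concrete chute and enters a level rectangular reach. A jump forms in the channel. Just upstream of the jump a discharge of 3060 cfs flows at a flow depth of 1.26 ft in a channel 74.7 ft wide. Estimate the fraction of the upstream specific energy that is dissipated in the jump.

q = Q/b = 3060/74.7 = 41.0 ft²/s; V₁ = q/y₁ = 32.5 ft/s. Fr₁ = V₁/√(g·y₁) = 5.10.
Sequent-depth ratio: y₂/y₁ = ½[√(1 + 8Fr₁²) − 1] = ½[√209.4 − 1] = 6.74.
y₂ = 6.74 × 1.26 = 8.49 ft.
E₁ = y₁ + V₁²/2g = 17.7 ft. ΔE = (y₂ − y₁)³/(4y₁y₂) = 8.82 ft. ΔE/E₁ = 8.82/17.7 = 0.499.

ΔE/E₁ = 0.499 (49.9%)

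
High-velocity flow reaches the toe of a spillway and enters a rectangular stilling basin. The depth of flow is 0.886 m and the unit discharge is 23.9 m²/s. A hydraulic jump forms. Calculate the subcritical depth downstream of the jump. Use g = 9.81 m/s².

V₁ = q/y₁ = 23.9/0.886 = 27.0 m/s. Fr₁ = V₁/√(g·y₁) = 27.0/√(9.81×0.886) = 9.15.
From the momentum equation for a rectangular channel, y₂/y₁ = ½[√(1 + 8Fr₁²) − 1] = ½[√670.8 − 1] = 12.4.
y₂ = 12.4 × 0.886 = 11.0 m.

y₂ = 11.0 m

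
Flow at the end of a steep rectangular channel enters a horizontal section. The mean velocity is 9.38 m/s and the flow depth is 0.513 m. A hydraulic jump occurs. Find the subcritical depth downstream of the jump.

Fr₁ = V₁/√(g·y₁) = 9.38/√(9.81×0.513) = 4.18.
By Bélanger, y₂/y₁ = ½[√(1 + 8Fr₁²) − 1] = ½[√140.9 − 1] = 5.43.
y₂ = 5.43 × 0.513 = 2.79 m.

y₂ = 2.79 m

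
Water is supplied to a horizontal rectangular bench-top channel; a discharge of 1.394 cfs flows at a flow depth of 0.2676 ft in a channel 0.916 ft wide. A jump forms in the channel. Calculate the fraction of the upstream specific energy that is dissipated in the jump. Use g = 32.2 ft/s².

q = Q/b = 1.394/0.916 = 1.522 ft²/s; V₁ = q/y₁ = 5.687 ft/s. Fr₁ = V₁/√(g·y₁) = 1.937.
Sequent-depth ratio: y₂/y₁ = ½[√(1 + 8Fr₁²) − 1] = ½[√31.027 − 1] = 2.285.
y₂ = 2.285 × 0.2676 = 0.6115 ft.
E₁ = y₁ + V₁²/2g = 0.7698 ft. ΔE = (y₂ − y₁)³/(4y₁y₂) = 0.06213 ft. ΔE/E₁ = 0.06213/0.7698 = 0.0807.

ΔE/E₁ = 0.0807 (8.07%)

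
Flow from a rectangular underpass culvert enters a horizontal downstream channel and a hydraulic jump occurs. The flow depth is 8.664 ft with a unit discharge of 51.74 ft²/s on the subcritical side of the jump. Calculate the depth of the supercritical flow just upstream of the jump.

V₂ = q/y₂ = 51.74/8.664 = 5.972 ft/s; Fr₂ = V₂/√(g·y₂) = 0.3575.
From the momentum equation (using Fr₂), y₁/y₂ = ½[√(1 + 8Fr₂²) − 1] = ½[√2.0227 − 1] = 0.2111.
y₁ = 0.2111 × 8.664 = 1.829 ft.

y₁ = 1.829 ft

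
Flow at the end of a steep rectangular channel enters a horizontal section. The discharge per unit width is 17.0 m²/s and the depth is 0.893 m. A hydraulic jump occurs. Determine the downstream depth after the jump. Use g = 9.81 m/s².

V₁ = q/y₁ = 17.0/0.893 = 19.0 m/s. Fr₁ = V₁/√(g·y₁) = 19.0/√(9.81×0.893) = 6.43.
By Bélanger, y₂/y₁ = ½[√(1 + 8Fr₁²) − 1] = ½[√332.0 − 1] = 8.61.
y₂ = 8.61 × 0.893 = 7.69 m.

y₂ = 7.69 m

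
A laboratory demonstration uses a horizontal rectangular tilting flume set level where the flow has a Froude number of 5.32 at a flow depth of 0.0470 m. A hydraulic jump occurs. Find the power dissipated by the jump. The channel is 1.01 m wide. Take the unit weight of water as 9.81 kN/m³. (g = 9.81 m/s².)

P = 0.619 kW

Fr₁ = 5.32 (given).
Conjugate-depth relation: y₂/y₁ = ½[√(1 + 8Fr₁²) − 1] = ½[√227.4 − 1] = 7.04.
y₂ = 7.04 × 0.0470 = 0.331 m.
Head loss: ΔE = (y₂ − y₁)³/(4y₁y₂) = (0.331 − 0.0470)³/(4×0.0470×0.331) = 0.0229/0.0622 = 0.368 m.
V₁ = Fr₁·√(g·y₁) = 5.32×√(9.81×0.0470) = 3.61 m/s; q = V₁·y₁ = 0.170 m²/s. Q = q·b = 0.170 × 1.01 = 0.171 m³/s. P = γ·Q·ΔE = 9.81 × 0.171 × 0.368 = 0.619 kW.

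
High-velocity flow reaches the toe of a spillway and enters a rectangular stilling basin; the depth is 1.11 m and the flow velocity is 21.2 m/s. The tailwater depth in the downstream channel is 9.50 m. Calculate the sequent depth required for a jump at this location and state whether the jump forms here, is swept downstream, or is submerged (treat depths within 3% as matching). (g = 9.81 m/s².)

Fr₁ = V₁/√(g·y₁) = 21.2/√(9.81×1.11) = 6.42.
Sequent-depth ratio: y₂/y₁ = ½[√(1 + 8Fr₁²) − 1] = ½[√331.2 − 1] = 8.60.
y₂ = 8.60 × 1.11 = 9.55 m.
Tailwater y_tw = 9.50 m: y_tw ≈ y₂, so the jump forms here.

y₂ = 9.55 m; the jump forms here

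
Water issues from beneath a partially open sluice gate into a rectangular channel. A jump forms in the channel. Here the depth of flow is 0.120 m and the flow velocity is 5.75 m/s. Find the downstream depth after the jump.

Fr₁ = V₁/√(g·y₁) = 5.75/√(9.81×0.120) = 5.30.
By Bélanger, y₂/y₁ = ½[√(1 + 8Fr₁²) − 1] = ½[√225.7 − 1] = 7.01.
y₂ = 7.01 × 0.120 = 0.841 m.

y₂ = 0.841 m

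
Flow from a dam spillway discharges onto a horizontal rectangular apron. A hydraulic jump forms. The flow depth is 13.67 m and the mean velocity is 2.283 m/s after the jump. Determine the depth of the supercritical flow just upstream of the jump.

Fr₂ = V₂/√(g·y₂) = 2.283/√(9.81×13.67) = 0.1971.
Applying the sequent-depth relation in reverse, y₁/y₂ = ½[√(1 + 8Fr₂²) − 1] = ½[√1.3109 − 1] = 0.07248.
y₁ = 0.07248 × 13.67 = 0.9908 m.

y₁ = 0.9908 m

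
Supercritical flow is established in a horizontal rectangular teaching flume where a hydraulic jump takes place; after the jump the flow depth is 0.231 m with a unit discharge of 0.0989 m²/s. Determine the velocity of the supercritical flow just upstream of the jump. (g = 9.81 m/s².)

V₁ = 3.02 m/s

V₂ = q/y₂ = 0.0989/0.231 = 0.428 m/s; Fr₂ = V₂/√(g·y₂) = 0.284.
Applying the sequent-depth relation in reverse, y₁/y₂ = ½[√(1 + 8Fr₂²) − 1] = ½[√1.647 − 1] = 0.142.
y₁ = 0.142 × 0.231 = 0.0327 m.
V₁ = q/y₁ = 0.0989/0.0327 = 3.02 m/s.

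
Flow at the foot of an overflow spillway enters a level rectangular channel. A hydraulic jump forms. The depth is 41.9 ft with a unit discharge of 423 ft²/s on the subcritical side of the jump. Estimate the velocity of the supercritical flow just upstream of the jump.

V₁ = 75.7 ft/s

V₂ = q/y₂ = 423/41.9 = 10.1 ft/s; Fr₂ = V₂/√(g·y₂) = 0.275.
Since the conjugate-depth ratio holds either way, y₁/y₂ = ½[√(1 + 8Fr₂²) − 1] = ½[√1.604 − 1] = 0.133.
y₁ = 0.133 × 41.9 = 5.59 ft.
V₁ = q/y₁ = 423/5.59 = 75.7 ft/s.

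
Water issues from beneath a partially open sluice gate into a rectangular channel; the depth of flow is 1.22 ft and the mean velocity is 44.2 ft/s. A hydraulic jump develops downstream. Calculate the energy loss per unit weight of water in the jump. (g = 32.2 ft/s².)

Fr₁ = V₁/√(g·y₁) = 44.2/√(32.2×1.22) = 7.05.
Sequent-depth ratio: y₂/y₁ = ½[√(1 + 8Fr₁²) − 1] = ½[√398.8 − 1] = 9.49.
y₂ = 9.49 × 1.22 = 11.6 ft.
Head loss: ΔE = (y₂ − y₁)³/(4y₁y₂) = (11.6 − 1.22)³/(4×1.22×11.6) = 1110/56.5 = 19.6 ft.

ΔE = 19.6 ft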